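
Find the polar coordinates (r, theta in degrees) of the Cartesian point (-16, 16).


r = sqrt((-16)^2 + 16^2) = 22.6274
theta = atan2(16, -16) = 135 degrees

r = 22.6274, theta = 135 degrees


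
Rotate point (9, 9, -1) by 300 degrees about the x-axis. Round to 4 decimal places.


x' = 9
y' = 9*cos(300) - -1*sin(300) = 3.634
z' = 9*sin(300) + -1*cos(300) = -8.2942

(9, 3.634, -8.2942)


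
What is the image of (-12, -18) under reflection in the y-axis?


Reflection across y-axis: (x, y) -> (-x, y)
(-12, -18) -> (12, -18)

(12, -18)


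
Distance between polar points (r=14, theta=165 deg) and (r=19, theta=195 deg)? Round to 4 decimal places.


d = sqrt(r1^2 + r2^2 - 2*r1*r2*cos(t2-t1))
d = sqrt(14^2 + 19^2 - 2*14*19*cos(195-165)) = 9.812

9.812


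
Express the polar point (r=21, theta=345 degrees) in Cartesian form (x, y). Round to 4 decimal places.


x = 21 * cos(345) = 20.2844
y = 21 * sin(345) = -5.4352

(20.2844, -5.4352)


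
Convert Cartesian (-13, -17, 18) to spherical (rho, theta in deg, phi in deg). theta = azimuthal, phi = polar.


rho = sqrt((-13)^2 + (-17)^2 + 18^2) = 27.9643
theta = atan2(-17, -13) = 232.5946 deg
phi = acos(18/27.9643) = 49.9333 deg

rho = 27.9643, theta = 232.5946 deg, phi = 49.9333 deg


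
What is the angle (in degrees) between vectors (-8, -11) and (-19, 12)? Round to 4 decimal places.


dot = -8*-19 + -11*12 = 20
|u| = 13.6015, |v| = 22.4722
cos(angle) = 0.0654
angle = 86.2483 degrees

86.2483 degrees


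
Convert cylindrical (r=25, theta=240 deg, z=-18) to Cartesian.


x = 25 * cos(240) = -12.5
y = 25 * sin(240) = -21.6506
z = -18

(-12.5, -21.6506, -18)


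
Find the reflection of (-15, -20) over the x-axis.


Reflection across x-axis: (x, y) -> (x, -y)
(-15, -20) -> (-15, 20)

(-15, 20)


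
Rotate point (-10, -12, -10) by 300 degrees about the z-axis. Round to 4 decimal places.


x' = -10*cos(300) - -12*sin(300) = -15.3923
y' = -10*sin(300) + -12*cos(300) = 2.6603
z' = -10

(-15.3923, 2.6603, -10)


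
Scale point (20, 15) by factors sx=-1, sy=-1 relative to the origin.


Scaling: (x*sx, y*sy) = (20*-1, 15*-1) = (-20, -15)

(-20, -15)


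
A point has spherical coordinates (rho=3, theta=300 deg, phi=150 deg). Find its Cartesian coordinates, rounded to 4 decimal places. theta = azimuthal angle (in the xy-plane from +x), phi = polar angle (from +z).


x = 3 * sin(150) * cos(300) = 0.75
y = 3 * sin(150) * sin(300) = -1.299
z = 3 * cos(150) = -2.5981

(0.75, -1.299, -2.5981)


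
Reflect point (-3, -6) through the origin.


Reflection through origin: (x, y) -> (-x, -y)
(-3, -6) -> (3, 6)

(3, 6)


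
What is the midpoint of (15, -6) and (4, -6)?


Midpoint = ((15+4)/2, (-6+-6)/2) = (9.5, -6)

(9.5, -6)


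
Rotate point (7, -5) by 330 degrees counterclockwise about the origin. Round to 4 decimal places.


x' = 7*cos(330) - -5*sin(330) = 3.5622
y' = 7*sin(330) + -5*cos(330) = -7.8301

(3.5622, -7.8301)


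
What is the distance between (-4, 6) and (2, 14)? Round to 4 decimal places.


d = sqrt((2--4)^2 + (14-6)^2) = 10

10


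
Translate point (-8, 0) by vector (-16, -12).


Translation: (x+dx, y+dy) = (-8+-16, 0+-12) = (-24, -12)

(-24, -12)


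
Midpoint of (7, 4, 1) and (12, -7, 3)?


Midpoint = ((7+12)/2, (4+-7)/2, (1+3)/2) = (9.5, -1.5, 2)

(9.5, -1.5, 2)


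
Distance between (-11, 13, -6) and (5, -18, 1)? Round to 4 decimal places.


d = sqrt((5--11)^2 + (-18-13)^2 + (1--6)^2) = 35.5809

35.5809


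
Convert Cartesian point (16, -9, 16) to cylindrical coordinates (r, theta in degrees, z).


r = sqrt(16^2 + (-9)^2) = 18.3576
theta = atan2(-9, 16) = 330.6422 deg
z = 16

r = 18.3576, theta = 330.6422 deg, z = 16


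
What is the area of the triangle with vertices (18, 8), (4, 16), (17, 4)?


Area = |x1(y2-y3) + x2(y3-y1) + x3(y1-y2)| / 2
= |18*(16-4) + 4*(4-8) + 17*(8-16)| / 2
= 32

32


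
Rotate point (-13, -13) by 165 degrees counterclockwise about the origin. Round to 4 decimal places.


x' = -13*cos(165) - -13*sin(165) = 15.9217
y' = -13*sin(165) + -13*cos(165) = 9.1924

(15.9217, 9.1924)


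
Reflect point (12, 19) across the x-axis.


Reflection across x-axis: (x, y) -> (x, -y)
(12, 19) -> (12, -19)

(12, -19)


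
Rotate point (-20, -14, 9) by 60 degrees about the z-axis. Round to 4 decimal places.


x' = -20*cos(60) - -14*sin(60) = 2.1244
y' = -20*sin(60) + -14*cos(60) = -24.3205
z' = 9

(2.1244, -24.3205, 9)


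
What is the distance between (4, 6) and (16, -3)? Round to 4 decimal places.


d = sqrt((16-4)^2 + (-3-6)^2) = 15

15


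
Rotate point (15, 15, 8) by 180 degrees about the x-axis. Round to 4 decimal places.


x' = 15
y' = 15*cos(180) - 8*sin(180) = -15
z' = 15*sin(180) + 8*cos(180) = -8

(15, -15, -8)


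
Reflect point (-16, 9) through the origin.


Reflection through origin: (x, y) -> (-x, -y)
(-16, 9) -> (16, -9)

(16, -9)


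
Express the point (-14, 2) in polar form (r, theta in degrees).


r = sqrt((-14)^2 + 2^2) = 14.1421
theta = atan2(2, -14) = 171.8699 degrees

r = 14.1421, theta = 171.8699 degrees


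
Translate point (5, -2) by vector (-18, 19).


Translation: (x+dx, y+dy) = (5+-18, -2+19) = (-13, 17)

(-13, 17)


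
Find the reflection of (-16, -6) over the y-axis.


Reflection across y-axis: (x, y) -> (-x, y)
(-16, -6) -> (16, -6)

(16, -6)


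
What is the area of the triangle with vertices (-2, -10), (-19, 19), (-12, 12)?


Area = |x1(y2-y3) + x2(y3-y1) + x3(y1-y2)| / 2
= |-2*(19-12) + -19*(12--10) + -12*(-10-19)| / 2
= 42

42


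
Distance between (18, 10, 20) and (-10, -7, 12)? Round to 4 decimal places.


d = sqrt((-10-18)^2 + (-7-10)^2 + (12-20)^2) = 33.7194

33.7194


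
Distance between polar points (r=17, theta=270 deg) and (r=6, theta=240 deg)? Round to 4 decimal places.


d = sqrt(r1^2 + r2^2 - 2*r1*r2*cos(t2-t1))
d = sqrt(17^2 + 6^2 - 2*17*6*cos(240-270)) = 12.1791

12.1791


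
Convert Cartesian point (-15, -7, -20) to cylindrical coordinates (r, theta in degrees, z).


r = sqrt((-15)^2 + (-7)^2) = 16.5529
theta = atan2(-7, -15) = 205.0169 deg
z = -20

r = 16.5529, theta = 205.0169 deg, z = -20


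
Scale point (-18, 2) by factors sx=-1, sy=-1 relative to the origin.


Scaling: (x*sx, y*sy) = (-18*-1, 2*-1) = (18, -2)

(18, -2)


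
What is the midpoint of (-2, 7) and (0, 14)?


Midpoint = ((-2+0)/2, (7+14)/2) = (-1, 10.5)

(-1, 10.5)


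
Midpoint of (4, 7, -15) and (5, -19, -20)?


Midpoint = ((4+5)/2, (7+-19)/2, (-15+-20)/2) = (4.5, -6, -17.5)

(4.5, -6, -17.5)


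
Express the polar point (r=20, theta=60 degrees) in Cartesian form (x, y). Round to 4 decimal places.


x = 20 * cos(60) = 10
y = 20 * sin(60) = 17.3205

(10, 17.3205)


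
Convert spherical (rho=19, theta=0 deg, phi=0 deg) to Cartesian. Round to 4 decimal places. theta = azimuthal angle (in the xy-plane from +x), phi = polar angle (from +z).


x = 19 * sin(0) * cos(0) = 0
y = 19 * sin(0) * sin(0) = 0
z = 19 * cos(0) = 19

(0, 0, 19)


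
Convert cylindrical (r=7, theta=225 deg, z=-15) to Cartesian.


x = 7 * cos(225) = -4.9497
y = 7 * sin(225) = -4.9497
z = -15

(-4.9497, -4.9497, -15)


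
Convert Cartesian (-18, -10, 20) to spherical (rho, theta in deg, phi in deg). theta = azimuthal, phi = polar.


rho = sqrt((-18)^2 + (-10)^2 + 20^2) = 28.7054
theta = atan2(-10, -18) = 209.0546 deg
phi = acos(20/28.7054) = 45.8345 deg

rho = 28.7054, theta = 209.0546 deg, phi = 45.8345 deg


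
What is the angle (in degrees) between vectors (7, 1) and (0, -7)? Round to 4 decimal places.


dot = 7*0 + 1*-7 = -7
|u| = 7.0711, |v| = 7
cos(angle) = -0.1414
angle = 98.1301 degrees

98.1301 degrees


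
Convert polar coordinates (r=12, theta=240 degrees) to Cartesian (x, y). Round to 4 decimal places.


x = 12 * cos(240) = -6
y = 12 * sin(240) = -10.3923

(-6, -10.3923)


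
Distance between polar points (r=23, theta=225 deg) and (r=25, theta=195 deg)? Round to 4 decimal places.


d = sqrt(r1^2 + r2^2 - 2*r1*r2*cos(t2-t1))
d = sqrt(23^2 + 25^2 - 2*23*25*cos(195-225)) = 12.5726

12.5726


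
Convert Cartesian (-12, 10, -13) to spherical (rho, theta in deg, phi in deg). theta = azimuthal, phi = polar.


rho = sqrt((-12)^2 + 10^2 + (-13)^2) = 20.3224
theta = atan2(10, -12) = 140.1944 deg
phi = acos(-13/20.3224) = 129.7686 deg

rho = 20.3224, theta = 140.1944 deg, phi = 129.7686 deg


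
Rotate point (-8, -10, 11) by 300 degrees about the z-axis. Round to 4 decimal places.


x' = -8*cos(300) - -10*sin(300) = -12.6603
y' = -8*sin(300) + -10*cos(300) = 1.9282
z' = 11

(-12.6603, 1.9282, 11)


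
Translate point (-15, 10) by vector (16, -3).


Translation: (x+dx, y+dy) = (-15+16, 10+-3) = (1, 7)

(1, 7)


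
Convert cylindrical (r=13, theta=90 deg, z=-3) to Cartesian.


x = 13 * cos(90) = 0
y = 13 * sin(90) = 13
z = -3

(0, 13, -3)


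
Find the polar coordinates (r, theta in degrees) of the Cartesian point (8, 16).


r = sqrt(8^2 + 16^2) = 17.8885
theta = atan2(16, 8) = 63.4349 degrees

r = 17.8885, theta = 63.4349 degrees


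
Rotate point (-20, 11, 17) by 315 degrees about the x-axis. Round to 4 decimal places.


x' = -20
y' = 11*cos(315) - 17*sin(315) = 19.799
z' = 11*sin(315) + 17*cos(315) = 4.2426

(-20, 19.799, 4.2426)


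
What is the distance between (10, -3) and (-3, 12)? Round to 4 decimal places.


d = sqrt((-3-10)^2 + (12--3)^2) = 19.8494

19.8494


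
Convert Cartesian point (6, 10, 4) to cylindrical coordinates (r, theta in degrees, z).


r = sqrt(6^2 + 10^2) = 11.6619
theta = atan2(10, 6) = 59.0362 deg
z = 4

r = 11.6619, theta = 59.0362 deg, z = 4


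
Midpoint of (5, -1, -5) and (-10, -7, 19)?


Midpoint = ((5+-10)/2, (-1+-7)/2, (-5+19)/2) = (-2.5, -4, 7)

(-2.5, -4, 7)


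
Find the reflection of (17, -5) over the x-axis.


Reflection across x-axis: (x, y) -> (x, -y)
(17, -5) -> (17, 5)

(17, 5)


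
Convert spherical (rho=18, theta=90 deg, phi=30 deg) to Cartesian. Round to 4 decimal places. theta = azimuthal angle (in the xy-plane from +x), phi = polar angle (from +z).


x = 18 * sin(30) * cos(90) = 0
y = 18 * sin(30) * sin(90) = 9
z = 18 * cos(30) = 15.5885

(0, 9, 15.5885)


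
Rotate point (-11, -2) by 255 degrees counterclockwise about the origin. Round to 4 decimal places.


x' = -11*cos(255) - -2*sin(255) = 0.9152
y' = -11*sin(255) + -2*cos(255) = 11.1428

(0.9152, 11.1428)


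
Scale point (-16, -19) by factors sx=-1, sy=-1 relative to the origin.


Scaling: (x*sx, y*sy) = (-16*-1, -19*-1) = (16, 19)

(16, 19)


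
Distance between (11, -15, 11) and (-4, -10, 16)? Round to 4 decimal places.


d = sqrt((-4-11)^2 + (-10--15)^2 + (16-11)^2) = 16.5831

16.5831


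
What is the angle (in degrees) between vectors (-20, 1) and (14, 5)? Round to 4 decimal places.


dot = -20*14 + 1*5 = -275
|u| = 20.025, |v| = 14.8661
cos(angle) = -0.9238
angle = 157.4838 degrees

157.4838 degrees


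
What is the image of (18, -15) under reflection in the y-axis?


Reflection across y-axis: (x, y) -> (-x, y)
(18, -15) -> (-18, -15)

(-18, -15)


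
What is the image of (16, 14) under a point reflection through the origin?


Reflection through origin: (x, y) -> (-x, -y)
(16, 14) -> (-16, -14)

(-16, -14)


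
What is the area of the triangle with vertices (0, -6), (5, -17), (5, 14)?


Area = |x1(y2-y3) + x2(y3-y1) + x3(y1-y2)| / 2
= |0*(-17-14) + 5*(14--6) + 5*(-6--17)| / 2
= 77.5

77.5


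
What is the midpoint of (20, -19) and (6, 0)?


Midpoint = ((20+6)/2, (-19+0)/2) = (13, -9.5)

(13, -9.5)


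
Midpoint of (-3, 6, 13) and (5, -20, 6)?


Midpoint = ((-3+5)/2, (6+-20)/2, (13+6)/2) = (1, -7, 9.5)

(1, -7, 9.5)


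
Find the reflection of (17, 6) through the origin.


Reflection through origin: (x, y) -> (-x, -y)
(17, 6) -> (-17, -6)

(-17, -6)


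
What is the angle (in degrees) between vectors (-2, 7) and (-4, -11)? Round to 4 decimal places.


dot = -2*-4 + 7*-11 = -69
|u| = 7.2801, |v| = 11.7047
cos(angle) = -0.8097
angle = 144.0715 degrees

144.0715 degrees


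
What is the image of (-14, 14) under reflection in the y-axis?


Reflection across y-axis: (x, y) -> (-x, y)
(-14, 14) -> (14, 14)

(14, 14)


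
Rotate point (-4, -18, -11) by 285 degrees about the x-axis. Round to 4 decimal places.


x' = -4
y' = -18*cos(285) - -11*sin(285) = -15.2839
z' = -18*sin(285) + -11*cos(285) = 14.5397

(-4, -15.2839, 14.5397)


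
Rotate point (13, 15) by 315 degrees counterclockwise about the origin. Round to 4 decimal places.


x' = 13*cos(315) - 15*sin(315) = 19.799
y' = 13*sin(315) + 15*cos(315) = 1.4142

(19.799, 1.4142)


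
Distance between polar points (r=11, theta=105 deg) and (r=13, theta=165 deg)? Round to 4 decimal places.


d = sqrt(r1^2 + r2^2 - 2*r1*r2*cos(t2-t1))
d = sqrt(11^2 + 13^2 - 2*11*13*cos(165-105)) = 12.1244

12.1244


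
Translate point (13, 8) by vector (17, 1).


Translation: (x+dx, y+dy) = (13+17, 8+1) = (30, 9)

(30, 9)


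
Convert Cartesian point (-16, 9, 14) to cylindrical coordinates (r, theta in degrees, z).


r = sqrt((-16)^2 + 9^2) = 18.3576
theta = atan2(9, -16) = 150.6422 deg
z = 14

r = 18.3576, theta = 150.6422 deg, z = 14


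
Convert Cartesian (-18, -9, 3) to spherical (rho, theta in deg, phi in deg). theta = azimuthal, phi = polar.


rho = sqrt((-18)^2 + (-9)^2 + 3^2) = 20.347
theta = atan2(-9, -18) = 206.5651 deg
phi = acos(3/20.347) = 81.5213 deg

rho = 20.347, theta = 206.5651 deg, phi = 81.5213 deg


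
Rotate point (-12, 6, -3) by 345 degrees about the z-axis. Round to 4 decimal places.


x' = -12*cos(345) - 6*sin(345) = -10.0382
y' = -12*sin(345) + 6*cos(345) = 8.9014
z' = -3

(-10.0382, 8.9014, -3)


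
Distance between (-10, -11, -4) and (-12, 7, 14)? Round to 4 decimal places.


d = sqrt((-12--10)^2 + (7--11)^2 + (14--4)^2) = 25.5343

25.5343


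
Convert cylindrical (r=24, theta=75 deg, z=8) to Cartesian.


x = 24 * cos(75) = 6.2117
y = 24 * sin(75) = 23.1822
z = 8

(6.2117, 23.1822, 8)


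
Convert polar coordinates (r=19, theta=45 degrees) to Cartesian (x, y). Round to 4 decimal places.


x = 19 * cos(45) = 13.435
y = 19 * sin(45) = 13.435

(13.435, 13.435)


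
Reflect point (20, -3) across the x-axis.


Reflection across x-axis: (x, y) -> (x, -y)
(20, -3) -> (20, 3)

(20, 3)


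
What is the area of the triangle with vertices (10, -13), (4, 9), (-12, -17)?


Area = |x1(y2-y3) + x2(y3-y1) + x3(y1-y2)| / 2
= |10*(9--17) + 4*(-17--13) + -12*(-13-9)| / 2
= 254

254


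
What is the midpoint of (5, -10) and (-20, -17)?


Midpoint = ((5+-20)/2, (-10+-17)/2) = (-7.5, -13.5)

(-7.5, -13.5)


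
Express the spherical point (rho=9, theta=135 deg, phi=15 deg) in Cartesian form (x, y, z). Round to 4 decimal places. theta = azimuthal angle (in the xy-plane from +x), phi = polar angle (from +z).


x = 9 * sin(15) * cos(135) = -1.6471
y = 9 * sin(15) * sin(135) = 1.6471
z = 9 * cos(15) = 8.6933

(-1.6471, 1.6471, 8.6933)


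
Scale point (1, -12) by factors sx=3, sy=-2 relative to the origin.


Scaling: (x*sx, y*sy) = (1*3, -12*-2) = (3, 24)

(3, 24)


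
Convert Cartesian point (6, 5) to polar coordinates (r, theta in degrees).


r = sqrt(6^2 + 5^2) = 7.8102
theta = atan2(5, 6) = 39.8056 degrees

r = 7.8102, theta = 39.8056 degrees


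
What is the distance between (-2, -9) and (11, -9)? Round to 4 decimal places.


d = sqrt((11--2)^2 + (-9--9)^2) = 13

13


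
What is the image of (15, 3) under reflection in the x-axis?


Reflection across x-axis: (x, y) -> (x, -y)
(15, 3) -> (15, -3)

(15, -3)


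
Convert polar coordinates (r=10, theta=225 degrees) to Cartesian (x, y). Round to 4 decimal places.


x = 10 * cos(225) = -7.0711
y = 10 * sin(225) = -7.0711

(-7.0711, -7.0711)


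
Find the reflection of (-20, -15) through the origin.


Reflection through origin: (x, y) -> (-x, -y)
(-20, -15) -> (20, 15)

(20, 15)


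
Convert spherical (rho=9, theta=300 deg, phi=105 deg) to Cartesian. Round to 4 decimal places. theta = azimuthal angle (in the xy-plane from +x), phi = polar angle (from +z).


x = 9 * sin(105) * cos(300) = 4.3467
y = 9 * sin(105) * sin(300) = -7.5286
z = 9 * cos(105) = -2.3294

(4.3467, -7.5286, -2.3294)


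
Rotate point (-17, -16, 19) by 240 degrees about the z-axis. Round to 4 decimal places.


x' = -17*cos(240) - -16*sin(240) = -5.3564
y' = -17*sin(240) + -16*cos(240) = 22.7224
z' = 19

(-5.3564, 22.7224, 19)


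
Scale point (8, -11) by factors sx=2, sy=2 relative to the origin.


Scaling: (x*sx, y*sy) = (8*2, -11*2) = (16, -22)

(16, -22)


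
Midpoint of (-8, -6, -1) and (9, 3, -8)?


Midpoint = ((-8+9)/2, (-6+3)/2, (-1+-8)/2) = (0.5, -1.5, -4.5)

(0.5, -1.5, -4.5)


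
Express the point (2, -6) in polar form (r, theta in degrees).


r = sqrt(2^2 + (-6)^2) = 6.3246
theta = atan2(-6, 2) = 288.4349 degrees

r = 6.3246, theta = 288.4349 degrees


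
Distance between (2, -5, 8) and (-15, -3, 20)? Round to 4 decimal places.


d = sqrt((-15-2)^2 + (-3--5)^2 + (20-8)^2) = 20.9045

20.9045


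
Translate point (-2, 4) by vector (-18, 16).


Translation: (x+dx, y+dy) = (-2+-18, 4+16) = (-20, 20)

(-20, 20)


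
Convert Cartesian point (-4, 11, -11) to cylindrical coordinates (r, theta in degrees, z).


r = sqrt((-4)^2 + 11^2) = 11.7047
theta = atan2(11, -4) = 109.9831 deg
z = -11

r = 11.7047, theta = 109.9831 deg, z = -11


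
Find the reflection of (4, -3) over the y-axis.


Reflection across y-axis: (x, y) -> (-x, y)
(4, -3) -> (-4, -3)

(-4, -3)


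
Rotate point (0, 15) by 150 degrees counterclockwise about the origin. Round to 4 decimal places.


x' = 0*cos(150) - 15*sin(150) = -7.5
y' = 0*sin(150) + 15*cos(150) = -12.9904

(-7.5, -12.9904)


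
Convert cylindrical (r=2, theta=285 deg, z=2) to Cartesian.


x = 2 * cos(285) = 0.5176
y = 2 * sin(285) = -1.9319
z = 2

(0.5176, -1.9319, 2)


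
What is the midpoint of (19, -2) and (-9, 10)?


Midpoint = ((19+-9)/2, (-2+10)/2) = (5, 4)

(5, 4)


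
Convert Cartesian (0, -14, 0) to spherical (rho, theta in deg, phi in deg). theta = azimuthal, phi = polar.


rho = sqrt(0^2 + (-14)^2 + 0^2) = 14
theta = atan2(-14, 0) = 270 deg
phi = acos(0/14) = 90 deg

rho = 14, theta = 270 deg, phi = 90 deg


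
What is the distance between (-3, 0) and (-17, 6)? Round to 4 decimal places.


d = sqrt((-17--3)^2 + (6-0)^2) = 15.2315

15.2315


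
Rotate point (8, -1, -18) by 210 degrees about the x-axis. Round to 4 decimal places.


x' = 8
y' = -1*cos(210) - -18*sin(210) = -8.134
z' = -1*sin(210) + -18*cos(210) = 16.0885

(8, -8.134, 16.0885)


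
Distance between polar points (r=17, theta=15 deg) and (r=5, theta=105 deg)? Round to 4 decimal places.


d = sqrt(r1^2 + r2^2 - 2*r1*r2*cos(t2-t1))
d = sqrt(17^2 + 5^2 - 2*17*5*cos(105-15)) = 17.72

17.72


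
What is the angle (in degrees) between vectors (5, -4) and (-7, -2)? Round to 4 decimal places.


dot = 5*-7 + -4*-2 = -27
|u| = 6.4031, |v| = 7.2801
cos(angle) = -0.5792
angle = 125.3948 degrees

125.3948 degrees


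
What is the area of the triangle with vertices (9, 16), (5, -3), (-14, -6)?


Area = |x1(y2-y3) + x2(y3-y1) + x3(y1-y2)| / 2
= |9*(-3--6) + 5*(-6-16) + -14*(16--3)| / 2
= 174.5

174.5


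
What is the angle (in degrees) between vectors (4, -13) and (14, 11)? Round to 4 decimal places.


dot = 4*14 + -13*11 = -87
|u| = 13.6015, |v| = 17.8045
cos(angle) = -0.3593
angle = 111.0545 degrees

111.0545 degrees


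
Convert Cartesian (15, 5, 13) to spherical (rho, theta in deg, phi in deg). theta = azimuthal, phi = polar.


rho = sqrt(15^2 + 5^2 + 13^2) = 20.4695
theta = atan2(5, 15) = 18.4349 deg
phi = acos(13/20.4695) = 50.5732 deg

rho = 20.4695, theta = 18.4349 deg, phi = 50.5732 deg


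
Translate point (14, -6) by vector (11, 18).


Translation: (x+dx, y+dy) = (14+11, -6+18) = (25, 12)

(25, 12)


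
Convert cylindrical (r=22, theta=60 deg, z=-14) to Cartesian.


x = 22 * cos(60) = 11
y = 22 * sin(60) = 19.0526
z = -14

(11, 19.0526, -14)


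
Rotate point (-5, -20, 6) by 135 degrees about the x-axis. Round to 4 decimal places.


x' = -5
y' = -20*cos(135) - 6*sin(135) = 9.8995
z' = -20*sin(135) + 6*cos(135) = -18.3848

(-5, 9.8995, -18.3848)


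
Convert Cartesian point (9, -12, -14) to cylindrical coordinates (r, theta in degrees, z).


r = sqrt(9^2 + (-12)^2) = 15
theta = atan2(-12, 9) = 306.8699 deg
z = -14

r = 15, theta = 306.8699 deg, z = -14


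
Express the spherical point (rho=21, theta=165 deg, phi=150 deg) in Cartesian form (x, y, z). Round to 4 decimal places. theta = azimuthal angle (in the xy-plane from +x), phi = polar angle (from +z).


x = 21 * sin(150) * cos(165) = -10.1422
y = 21 * sin(150) * sin(165) = 2.7176
z = 21 * cos(150) = -18.1865

(-10.1422, 2.7176, -18.1865)


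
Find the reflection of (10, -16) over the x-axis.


Reflection across x-axis: (x, y) -> (x, -y)
(10, -16) -> (10, 16)

(10, 16)


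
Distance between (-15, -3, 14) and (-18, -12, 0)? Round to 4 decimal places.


d = sqrt((-18--15)^2 + (-12--3)^2 + (0-14)^2) = 16.9115

16.9115


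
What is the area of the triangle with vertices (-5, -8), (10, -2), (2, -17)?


Area = |x1(y2-y3) + x2(y3-y1) + x3(y1-y2)| / 2
= |-5*(-2--17) + 10*(-17--8) + 2*(-8--2)| / 2
= 88.5

88.5


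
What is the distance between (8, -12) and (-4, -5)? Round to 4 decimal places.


d = sqrt((-4-8)^2 + (-5--12)^2) = 13.8924

13.8924


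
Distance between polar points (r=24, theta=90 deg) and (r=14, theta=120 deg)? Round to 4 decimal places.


d = sqrt(r1^2 + r2^2 - 2*r1*r2*cos(t2-t1))
d = sqrt(24^2 + 14^2 - 2*24*14*cos(120-90)) = 13.7852

13.7852


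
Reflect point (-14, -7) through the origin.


Reflection through origin: (x, y) -> (-x, -y)
(-14, -7) -> (14, 7)

(14, 7)


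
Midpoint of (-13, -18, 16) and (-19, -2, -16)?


Midpoint = ((-13+-19)/2, (-18+-2)/2, (16+-16)/2) = (-16, -10, 0)

(-16, -10, 0)


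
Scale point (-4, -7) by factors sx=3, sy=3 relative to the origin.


Scaling: (x*sx, y*sy) = (-4*3, -7*3) = (-12, -21)

(-12, -21)


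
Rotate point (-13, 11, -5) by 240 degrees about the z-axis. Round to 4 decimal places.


x' = -13*cos(240) - 11*sin(240) = 16.0263
y' = -13*sin(240) + 11*cos(240) = 5.7583
z' = -5

(16.0263, 5.7583, -5)


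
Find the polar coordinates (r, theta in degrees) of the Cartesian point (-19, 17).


r = sqrt((-19)^2 + 17^2) = 25.4951
theta = atan2(17, -19) = 138.1798 degrees

r = 25.4951, theta = 138.1798 degrees


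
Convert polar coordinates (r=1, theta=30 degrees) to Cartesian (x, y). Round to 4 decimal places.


x = 1 * cos(30) = 0.866
y = 1 * sin(30) = 0.5

(0.866, 0.5)


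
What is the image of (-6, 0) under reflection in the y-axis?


Reflection across y-axis: (x, y) -> (-x, y)
(-6, 0) -> (6, 0)

(6, 0)


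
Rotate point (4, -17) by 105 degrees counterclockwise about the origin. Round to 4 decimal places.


x' = 4*cos(105) - -17*sin(105) = 15.3855
y' = 4*sin(105) + -17*cos(105) = 8.2636

(15.3855, 8.2636)


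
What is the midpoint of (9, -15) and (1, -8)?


Midpoint = ((9+1)/2, (-15+-8)/2) = (5, -11.5)

(5, -11.5)


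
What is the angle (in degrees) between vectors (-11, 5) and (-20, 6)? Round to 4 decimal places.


dot = -11*-20 + 5*6 = 250
|u| = 12.083, |v| = 20.8806
cos(angle) = 0.9909
angle = 7.7447 degrees

7.7447 degrees


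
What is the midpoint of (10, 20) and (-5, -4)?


Midpoint = ((10+-5)/2, (20+-4)/2) = (2.5, 8)

(2.5, 8)


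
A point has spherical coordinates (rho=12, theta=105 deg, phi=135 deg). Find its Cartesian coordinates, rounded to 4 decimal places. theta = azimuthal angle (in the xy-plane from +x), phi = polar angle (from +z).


x = 12 * sin(135) * cos(105) = -2.1962
y = 12 * sin(135) * sin(105) = 8.1962
z = 12 * cos(135) = -8.4853

(-2.1962, 8.1962, -8.4853)


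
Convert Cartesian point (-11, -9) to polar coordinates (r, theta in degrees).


r = sqrt((-11)^2 + (-9)^2) = 14.2127
theta = atan2(-9, -11) = 219.2894 degrees

r = 14.2127, theta = 219.2894 degrees


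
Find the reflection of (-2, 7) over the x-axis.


Reflection across x-axis: (x, y) -> (x, -y)
(-2, 7) -> (-2, -7)

(-2, -7)


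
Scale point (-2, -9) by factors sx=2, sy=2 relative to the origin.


Scaling: (x*sx, y*sy) = (-2*2, -9*2) = (-4, -18)

(-4, -18)


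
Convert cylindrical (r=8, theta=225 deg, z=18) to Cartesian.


x = 8 * cos(225) = -5.6569
y = 8 * sin(225) = -5.6569
z = 18

(-5.6569, -5.6569, 18)


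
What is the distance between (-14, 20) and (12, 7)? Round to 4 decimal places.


d = sqrt((12--14)^2 + (7-20)^2) = 29.0689

29.0689


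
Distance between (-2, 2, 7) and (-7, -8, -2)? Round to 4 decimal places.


d = sqrt((-7--2)^2 + (-8-2)^2 + (-2-7)^2) = 14.3527

14.3527


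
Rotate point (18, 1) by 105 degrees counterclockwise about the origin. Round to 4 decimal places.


x' = 18*cos(105) - 1*sin(105) = -5.6247
y' = 18*sin(105) + 1*cos(105) = 17.1278

(-5.6247, 17.1278)


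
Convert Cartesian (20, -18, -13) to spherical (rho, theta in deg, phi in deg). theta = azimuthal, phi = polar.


rho = sqrt(20^2 + (-18)^2 + (-13)^2) = 29.8831
theta = atan2(-18, 20) = 318.0128 deg
phi = acos(-13/29.8831) = 115.7871 deg

rho = 29.8831, theta = 318.0128 deg, phi = 115.7871 deg


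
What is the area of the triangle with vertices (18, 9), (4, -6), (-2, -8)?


Area = |x1(y2-y3) + x2(y3-y1) + x3(y1-y2)| / 2
= |18*(-6--8) + 4*(-8-9) + -2*(9--6)| / 2
= 31

31


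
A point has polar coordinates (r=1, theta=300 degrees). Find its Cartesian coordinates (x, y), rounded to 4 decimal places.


x = 1 * cos(300) = 0.5
y = 1 * sin(300) = -0.866

(0.5, -0.866)


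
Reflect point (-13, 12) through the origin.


Reflection through origin: (x, y) -> (-x, -y)
(-13, 12) -> (13, -12)

(13, -12)


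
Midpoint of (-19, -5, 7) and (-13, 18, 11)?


Midpoint = ((-19+-13)/2, (-5+18)/2, (7+11)/2) = (-16, 6.5, 9)

(-16, 6.5, 9)


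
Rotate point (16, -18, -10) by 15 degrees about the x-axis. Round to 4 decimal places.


x' = 16
y' = -18*cos(15) - -10*sin(15) = -14.7985
z' = -18*sin(15) + -10*cos(15) = -14.318

(16, -14.7985, -14.318)


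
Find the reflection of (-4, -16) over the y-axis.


Reflection across y-axis: (x, y) -> (-x, y)
(-4, -16) -> (4, -16)

(4, -16)


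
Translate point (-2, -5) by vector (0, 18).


Translation: (x+dx, y+dy) = (-2+0, -5+18) = (-2, 13)

(-2, 13)


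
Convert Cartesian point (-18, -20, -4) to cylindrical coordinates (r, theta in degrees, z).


r = sqrt((-18)^2 + (-20)^2) = 26.9072
theta = atan2(-20, -18) = 228.0128 deg
z = -4

r = 26.9072, theta = 228.0128 deg, z = -4


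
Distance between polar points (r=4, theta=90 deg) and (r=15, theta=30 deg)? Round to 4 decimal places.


d = sqrt(r1^2 + r2^2 - 2*r1*r2*cos(t2-t1))
d = sqrt(4^2 + 15^2 - 2*4*15*cos(30-90)) = 13.4536

13.4536


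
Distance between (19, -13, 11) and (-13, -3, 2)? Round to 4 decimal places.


d = sqrt((-13-19)^2 + (-3--13)^2 + (2-11)^2) = 34.7131

34.7131


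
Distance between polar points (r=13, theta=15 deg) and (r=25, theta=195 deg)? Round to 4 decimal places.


d = sqrt(r1^2 + r2^2 - 2*r1*r2*cos(t2-t1))
d = sqrt(13^2 + 25^2 - 2*13*25*cos(195-15)) = 38

38


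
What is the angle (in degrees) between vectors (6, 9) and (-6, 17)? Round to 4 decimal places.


dot = 6*-6 + 9*17 = 117
|u| = 10.8167, |v| = 18.0278
cos(angle) = 0.6
angle = 53.1301 degrees

53.1301 degrees


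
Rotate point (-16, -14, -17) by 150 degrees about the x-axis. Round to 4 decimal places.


x' = -16
y' = -14*cos(150) - -17*sin(150) = 20.6244
z' = -14*sin(150) + -17*cos(150) = 7.7224

(-16, 20.6244, 7.7224)


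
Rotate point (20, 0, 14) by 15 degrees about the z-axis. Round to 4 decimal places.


x' = 20*cos(15) - 0*sin(15) = 19.3185
y' = 20*sin(15) + 0*cos(15) = 5.1764
z' = 14

(19.3185, 5.1764, 14)


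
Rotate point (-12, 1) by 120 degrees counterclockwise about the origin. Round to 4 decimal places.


x' = -12*cos(120) - 1*sin(120) = 5.134
y' = -12*sin(120) + 1*cos(120) = -10.8923

(5.134, -10.8923)


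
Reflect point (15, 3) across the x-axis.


Reflection across x-axis: (x, y) -> (x, -y)
(15, 3) -> (15, -3)

(15, -3)


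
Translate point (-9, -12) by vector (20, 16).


Translation: (x+dx, y+dy) = (-9+20, -12+16) = (11, 4)

(11, 4)


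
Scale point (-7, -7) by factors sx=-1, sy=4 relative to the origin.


Scaling: (x*sx, y*sy) = (-7*-1, -7*4) = (7, -28)

(7, -28)


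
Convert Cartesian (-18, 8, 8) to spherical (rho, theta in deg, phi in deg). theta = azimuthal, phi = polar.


rho = sqrt((-18)^2 + 8^2 + 8^2) = 21.2603
theta = atan2(8, -18) = 156.0375 deg
phi = acos(8/21.2603) = 67.896 deg

rho = 21.2603, theta = 156.0375 deg, phi = 67.896 deg


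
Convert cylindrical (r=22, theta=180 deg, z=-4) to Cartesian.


x = 22 * cos(180) = -22
y = 22 * sin(180) = 0
z = -4

(-22, 0, -4)


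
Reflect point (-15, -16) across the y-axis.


Reflection across y-axis: (x, y) -> (-x, y)
(-15, -16) -> (15, -16)

(15, -16)


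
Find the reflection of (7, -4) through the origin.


Reflection through origin: (x, y) -> (-x, -y)
(7, -4) -> (-7, 4)

(-7, 4)


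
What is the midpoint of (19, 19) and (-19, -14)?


Midpoint = ((19+-19)/2, (19+-14)/2) = (0, 2.5)

(0, 2.5)


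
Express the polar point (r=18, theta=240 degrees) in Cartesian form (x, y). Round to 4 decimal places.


x = 18 * cos(240) = -9
y = 18 * sin(240) = -15.5885

(-9, -15.5885)


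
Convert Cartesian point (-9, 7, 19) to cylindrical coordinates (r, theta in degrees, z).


r = sqrt((-9)^2 + 7^2) = 11.4018
theta = atan2(7, -9) = 142.125 deg
z = 19

r = 11.4018, theta = 142.125 deg, z = 19


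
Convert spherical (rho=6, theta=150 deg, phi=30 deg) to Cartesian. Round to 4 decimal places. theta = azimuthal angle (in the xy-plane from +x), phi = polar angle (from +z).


x = 6 * sin(30) * cos(150) = -2.5981
y = 6 * sin(30) * sin(150) = 1.5
z = 6 * cos(30) = 5.1962

(-2.5981, 1.5, 5.1962)


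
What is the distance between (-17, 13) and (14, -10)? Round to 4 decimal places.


d = sqrt((14--17)^2 + (-10-13)^2) = 38.6005

38.6005


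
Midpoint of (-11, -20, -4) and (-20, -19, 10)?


Midpoint = ((-11+-20)/2, (-20+-19)/2, (-4+10)/2) = (-15.5, -19.5, 3)

(-15.5, -19.5, 3)


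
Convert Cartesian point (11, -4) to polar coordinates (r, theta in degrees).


r = sqrt(11^2 + (-4)^2) = 11.7047
theta = atan2(-4, 11) = 340.0169 degrees

r = 11.7047, theta = 340.0169 degrees


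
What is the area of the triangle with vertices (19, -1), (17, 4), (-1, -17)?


Area = |x1(y2-y3) + x2(y3-y1) + x3(y1-y2)| / 2
= |19*(4--17) + 17*(-17--1) + -1*(-1-4)| / 2
= 66

66


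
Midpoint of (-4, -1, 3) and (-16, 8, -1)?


Midpoint = ((-4+-16)/2, (-1+8)/2, (3+-1)/2) = (-10, 3.5, 1)

(-10, 3.5, 1)


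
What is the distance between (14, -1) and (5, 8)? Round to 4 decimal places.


d = sqrt((5-14)^2 + (8--1)^2) = 12.7279

12.7279


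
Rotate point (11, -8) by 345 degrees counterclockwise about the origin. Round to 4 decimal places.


x' = 11*cos(345) - -8*sin(345) = 8.5546
y' = 11*sin(345) + -8*cos(345) = -10.5744

(8.5546, -10.5744)


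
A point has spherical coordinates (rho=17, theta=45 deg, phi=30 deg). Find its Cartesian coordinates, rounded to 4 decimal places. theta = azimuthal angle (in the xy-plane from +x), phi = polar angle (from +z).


x = 17 * sin(30) * cos(45) = 6.0104
y = 17 * sin(30) * sin(45) = 6.0104
z = 17 * cos(30) = 14.7224

(6.0104, 6.0104, 14.7224)


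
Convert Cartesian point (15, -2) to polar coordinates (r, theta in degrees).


r = sqrt(15^2 + (-2)^2) = 15.1327
theta = atan2(-2, 15) = 352.4054 degrees

r = 15.1327, theta = 352.4054 degrees


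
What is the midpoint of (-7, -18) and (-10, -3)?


Midpoint = ((-7+-10)/2, (-18+-3)/2) = (-8.5, -10.5)

(-8.5, -10.5)


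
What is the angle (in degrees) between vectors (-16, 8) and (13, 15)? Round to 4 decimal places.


dot = -16*13 + 8*15 = -88
|u| = 17.8885, |v| = 19.8494
cos(angle) = -0.2478
angle = 104.3493 degrees

104.3493 degrees


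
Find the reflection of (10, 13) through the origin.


Reflection through origin: (x, y) -> (-x, -y)
(10, 13) -> (-10, -13)

(-10, -13)


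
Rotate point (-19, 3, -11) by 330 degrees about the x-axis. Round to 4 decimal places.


x' = -19
y' = 3*cos(330) - -11*sin(330) = -2.9019
z' = 3*sin(330) + -11*cos(330) = -11.0263

(-19, -2.9019, -11.0263)


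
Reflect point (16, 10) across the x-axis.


Reflection across x-axis: (x, y) -> (x, -y)
(16, 10) -> (16, -10)

(16, -10)


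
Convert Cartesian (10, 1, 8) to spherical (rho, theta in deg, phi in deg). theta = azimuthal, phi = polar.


rho = sqrt(10^2 + 1^2 + 8^2) = 12.8452
theta = atan2(1, 10) = 5.7106 deg
phi = acos(8/12.8452) = 51.4792 deg

rho = 12.8452, theta = 5.7106 deg, phi = 51.4792 deg


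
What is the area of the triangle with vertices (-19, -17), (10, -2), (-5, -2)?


Area = |x1(y2-y3) + x2(y3-y1) + x3(y1-y2)| / 2
= |-19*(-2--2) + 10*(-2--17) + -5*(-17--2)| / 2
= 112.5

112.5


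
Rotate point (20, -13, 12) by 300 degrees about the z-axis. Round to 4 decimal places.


x' = 20*cos(300) - -13*sin(300) = -1.2583
y' = 20*sin(300) + -13*cos(300) = -23.8205
z' = 12

(-1.2583, -23.8205, 12)


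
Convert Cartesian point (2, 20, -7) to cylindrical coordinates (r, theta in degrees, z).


r = sqrt(2^2 + 20^2) = 20.0998
theta = atan2(20, 2) = 84.2894 deg
z = -7

r = 20.0998, theta = 84.2894 deg, z = -7


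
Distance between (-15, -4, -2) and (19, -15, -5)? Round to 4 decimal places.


d = sqrt((19--15)^2 + (-15--4)^2 + (-5--2)^2) = 35.8608

35.8608


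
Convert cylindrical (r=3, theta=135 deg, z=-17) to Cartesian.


x = 3 * cos(135) = -2.1213
y = 3 * sin(135) = 2.1213
z = -17

(-2.1213, 2.1213, -17)


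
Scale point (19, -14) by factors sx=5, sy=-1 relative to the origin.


Scaling: (x*sx, y*sy) = (19*5, -14*-1) = (95, 14)

(95, 14)


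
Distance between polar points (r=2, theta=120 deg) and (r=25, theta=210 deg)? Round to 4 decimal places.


d = sqrt(r1^2 + r2^2 - 2*r1*r2*cos(t2-t1))
d = sqrt(2^2 + 25^2 - 2*2*25*cos(210-120)) = 25.0799

25.0799


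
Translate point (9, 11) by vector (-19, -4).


Translation: (x+dx, y+dy) = (9+-19, 11+-4) = (-10, 7)

(-10, 7)


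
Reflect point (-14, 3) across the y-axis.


Reflection across y-axis: (x, y) -> (-x, y)
(-14, 3) -> (14, 3)

(14, 3)


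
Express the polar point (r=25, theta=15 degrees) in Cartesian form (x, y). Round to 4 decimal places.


x = 25 * cos(15) = 24.1481
y = 25 * sin(15) = 6.4705

(24.1481, 6.4705)


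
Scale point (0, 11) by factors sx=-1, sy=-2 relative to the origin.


Scaling: (x*sx, y*sy) = (0*-1, 11*-2) = (0, -22)

(0, -22)


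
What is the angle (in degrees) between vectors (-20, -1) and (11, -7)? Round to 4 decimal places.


dot = -20*11 + -1*-7 = -213
|u| = 20.025, |v| = 13.0384
cos(angle) = -0.8158
angle = 144.6664 degrees

144.6664 degrees


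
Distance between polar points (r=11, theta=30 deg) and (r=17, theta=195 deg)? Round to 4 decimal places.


d = sqrt(r1^2 + r2^2 - 2*r1*r2*cos(t2-t1))
d = sqrt(11^2 + 17^2 - 2*11*17*cos(195-30)) = 27.7715

27.7715


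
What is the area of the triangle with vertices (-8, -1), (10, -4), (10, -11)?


Area = |x1(y2-y3) + x2(y3-y1) + x3(y1-y2)| / 2
= |-8*(-4--11) + 10*(-11--1) + 10*(-1--4)| / 2
= 63

63


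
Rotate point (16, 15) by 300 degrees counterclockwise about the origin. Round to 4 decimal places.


x' = 16*cos(300) - 15*sin(300) = 20.9904
y' = 16*sin(300) + 15*cos(300) = -6.3564

(20.9904, -6.3564)


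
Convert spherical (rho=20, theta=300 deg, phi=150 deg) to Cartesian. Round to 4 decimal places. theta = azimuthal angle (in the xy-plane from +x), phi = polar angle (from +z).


x = 20 * sin(150) * cos(300) = 5
y = 20 * sin(150) * sin(300) = -8.6603
z = 20 * cos(150) = -17.3205

(5, -8.6603, -17.3205)


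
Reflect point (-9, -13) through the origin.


Reflection through origin: (x, y) -> (-x, -y)
(-9, -13) -> (9, 13)

(9, 13)


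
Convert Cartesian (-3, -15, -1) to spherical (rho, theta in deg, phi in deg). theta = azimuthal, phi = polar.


rho = sqrt((-3)^2 + (-15)^2 + (-1)^2) = 15.3297
theta = atan2(-15, -3) = 258.6901 deg
phi = acos(-1/15.3297) = 93.7402 deg

rho = 15.3297, theta = 258.6901 deg, phi = 93.7402 deg


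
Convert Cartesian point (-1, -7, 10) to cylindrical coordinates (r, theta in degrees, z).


r = sqrt((-1)^2 + (-7)^2) = 7.0711
theta = atan2(-7, -1) = 261.8699 deg
z = 10

r = 7.0711, theta = 261.8699 deg, z = 10


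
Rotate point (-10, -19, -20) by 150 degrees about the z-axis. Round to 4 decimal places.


x' = -10*cos(150) - -19*sin(150) = 18.1603
y' = -10*sin(150) + -19*cos(150) = 11.4545
z' = -20

(18.1603, 11.4545, -20)


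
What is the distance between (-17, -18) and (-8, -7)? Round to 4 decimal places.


d = sqrt((-8--17)^2 + (-7--18)^2) = 14.2127

14.2127


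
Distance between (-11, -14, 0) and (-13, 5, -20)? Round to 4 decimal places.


d = sqrt((-13--11)^2 + (5--14)^2 + (-20-0)^2) = 27.6586

27.6586


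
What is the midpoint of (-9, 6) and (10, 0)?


Midpoint = ((-9+10)/2, (6+0)/2) = (0.5, 3)

(0.5, 3)


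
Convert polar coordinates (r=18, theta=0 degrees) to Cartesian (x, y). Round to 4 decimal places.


x = 18 * cos(0) = 18
y = 18 * sin(0) = 0

(18, 0)


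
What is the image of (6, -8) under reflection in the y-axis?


Reflection across y-axis: (x, y) -> (-x, y)
(6, -8) -> (-6, -8)

(-6, -8)


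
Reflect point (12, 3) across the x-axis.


Reflection across x-axis: (x, y) -> (x, -y)
(12, 3) -> (12, -3)

(12, -3)


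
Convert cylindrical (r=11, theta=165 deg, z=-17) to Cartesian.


x = 11 * cos(165) = -10.6252
y = 11 * sin(165) = 2.847
z = -17

(-10.6252, 2.847, -17)


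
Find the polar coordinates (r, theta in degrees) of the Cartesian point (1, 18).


r = sqrt(1^2 + 18^2) = 18.0278
theta = atan2(18, 1) = 86.8202 degrees

r = 18.0278, theta = 86.8202 degrees


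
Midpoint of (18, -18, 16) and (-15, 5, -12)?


Midpoint = ((18+-15)/2, (-18+5)/2, (16+-12)/2) = (1.5, -6.5, 2)

(1.5, -6.5, 2)


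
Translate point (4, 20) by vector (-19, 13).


Translation: (x+dx, y+dy) = (4+-19, 20+13) = (-15, 33)

(-15, 33)


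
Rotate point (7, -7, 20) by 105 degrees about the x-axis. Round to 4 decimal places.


x' = 7
y' = -7*cos(105) - 20*sin(105) = -17.5068
z' = -7*sin(105) + 20*cos(105) = -11.9379

(7, -17.5068, -11.9379)


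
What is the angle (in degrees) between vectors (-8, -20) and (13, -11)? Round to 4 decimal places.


dot = -8*13 + -20*-11 = 116
|u| = 21.5407, |v| = 17.0294
cos(angle) = 0.3162
angle = 71.5651 degrees

71.5651 degrees


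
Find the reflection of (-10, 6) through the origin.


Reflection through origin: (x, y) -> (-x, -y)
(-10, 6) -> (10, -6)

(10, -6)


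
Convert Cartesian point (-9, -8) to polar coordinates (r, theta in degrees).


r = sqrt((-9)^2 + (-8)^2) = 12.0416
theta = atan2(-8, -9) = 221.6335 degrees

r = 12.0416, theta = 221.6335 degrees


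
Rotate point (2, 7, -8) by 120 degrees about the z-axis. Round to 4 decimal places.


x' = 2*cos(120) - 7*sin(120) = -7.0622
y' = 2*sin(120) + 7*cos(120) = -1.7679
z' = -8

(-7.0622, -1.7679, -8)


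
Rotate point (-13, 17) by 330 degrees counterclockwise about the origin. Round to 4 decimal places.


x' = -13*cos(330) - 17*sin(330) = -2.7583
y' = -13*sin(330) + 17*cos(330) = 21.2224

(-2.7583, 21.2224)
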